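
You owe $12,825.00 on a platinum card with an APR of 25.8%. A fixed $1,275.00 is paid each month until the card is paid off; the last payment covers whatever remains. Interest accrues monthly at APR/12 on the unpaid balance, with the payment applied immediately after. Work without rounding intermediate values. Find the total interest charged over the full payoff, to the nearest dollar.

$1,784

Monthly rate r = 25.8%/12 = 2.15% = 0.0215.
Payoff takes n = ⌈−ln(1 − rB₀/P)/ln(1+r)⌉ = ⌈11.456⌉ = 12 payments; the last is $584.19.
Total paid = 11·$1,275.00 + $584.19 = $14,609.19.
Total interest = total paid − principal = $14,609.19 − $12,825.00 = $1,784.19.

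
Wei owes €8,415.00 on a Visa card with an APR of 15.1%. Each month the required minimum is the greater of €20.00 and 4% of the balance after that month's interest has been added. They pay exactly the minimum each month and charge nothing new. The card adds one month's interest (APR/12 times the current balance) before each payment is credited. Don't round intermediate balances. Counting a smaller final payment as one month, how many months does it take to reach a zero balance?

130 months

Monthly rate r = 15.1%/12 = 1.25833% = 0.0125833.
While 4% of the post-interest balance exceeds €20.00, each month B ← (B·(1+r))·(1 − 0.04), i.e. B shrinks by the factor (1+r)·0.96 = 0.97208.
This holds for months 1–101. Entering month 102 the balance is €481.90; 4% of the post-interest balance is now below €20.00, so the flat €20.00 minimum applies from here.
From month 102 a fixed €20.00 at rate r clears €481.90 in 29 more payments. Total: 101 + 29 = 130 months.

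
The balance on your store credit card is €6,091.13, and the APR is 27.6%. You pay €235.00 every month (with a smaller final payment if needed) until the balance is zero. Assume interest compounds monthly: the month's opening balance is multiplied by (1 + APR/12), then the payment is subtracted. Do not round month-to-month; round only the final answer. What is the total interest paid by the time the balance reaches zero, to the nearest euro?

€3,280

Monthly rate r = 27.6%/12 = 2.3% = 0.023.
Payoff takes n = ⌈−ln(1 − rB₀/P)/ln(1+r)⌉ = ⌈39.874⌉ = 40 payments; the last is €205.74.
Total paid = 39·€235.00 + €205.74 = €9,370.74.
Total interest = total paid − principal = €9,370.74 − €6,091.13 = €3,279.61.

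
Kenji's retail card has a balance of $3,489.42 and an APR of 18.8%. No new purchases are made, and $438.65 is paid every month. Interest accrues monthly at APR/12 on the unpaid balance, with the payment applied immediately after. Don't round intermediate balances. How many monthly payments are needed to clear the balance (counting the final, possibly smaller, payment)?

Monthly rate r = 18.8%/12 = 1.56667% = 0.0156667.
Recurrence: B ← B·(1+r) − $438.65.
Month 1: interest $54.67; balance after payment $3,105.44.
Month 2: interest $48.65; balance after payment $2,715.44.
Closed form: n = −ln(1 − rB₀/P)/ln(1+r) = −ln(0.87537)/ln(1.01567) ≈ 8.562, so the balance reaches zero during payment 9.

9 months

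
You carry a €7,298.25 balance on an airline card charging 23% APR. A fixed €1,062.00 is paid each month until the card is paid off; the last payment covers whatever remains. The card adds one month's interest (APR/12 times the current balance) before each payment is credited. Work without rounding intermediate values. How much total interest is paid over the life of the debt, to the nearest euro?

€605

Monthly rate r = 23%/12 = 1.91667% = 0.0191667.
Payoff takes n = ⌈−ln(1 − rB₀/P)/ln(1+r)⌉ = ⌈7.439⌉ = 8 payments; the last is €469.01.
Total paid = 7·€1,062.00 + €469.01 = €7,903.01.
Total interest = total paid − principal = €7,903.01 − €7,298.25 = €604.76.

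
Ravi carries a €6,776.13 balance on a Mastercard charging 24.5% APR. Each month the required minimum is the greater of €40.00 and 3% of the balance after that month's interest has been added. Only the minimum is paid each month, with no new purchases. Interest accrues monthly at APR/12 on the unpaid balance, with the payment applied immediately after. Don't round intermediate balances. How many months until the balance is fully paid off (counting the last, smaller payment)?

216 months

Monthly rate r = 24.5%/12 = 2.04167% = 0.0204167.
While 3% of the post-interest balance exceeds €40.00, each month B ← (B·(1+r))·(1 − 0.03), i.e. B shrinks by the factor (1+r)·0.97 = 0.9898.
This holds for months 1–161. Entering month 162 the balance is €1,301.41; 3% of the post-interest balance is now below €40.00, so the flat €40.00 minimum applies from here.
From month 162 a fixed €40.00 at rate r clears €1,301.41 in 55 more payments. Total: 161 + 55 = 216 months.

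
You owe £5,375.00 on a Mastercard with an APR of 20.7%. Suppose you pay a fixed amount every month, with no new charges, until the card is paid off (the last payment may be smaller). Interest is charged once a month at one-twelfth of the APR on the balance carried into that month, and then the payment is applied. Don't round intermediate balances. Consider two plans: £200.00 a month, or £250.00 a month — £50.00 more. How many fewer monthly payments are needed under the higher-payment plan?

Monthly rate r = 20.7%/12 = 1.725% = 0.01725.
At £200.00/mo: n = ⌈−ln(1 − rB₀/P)/ln(1+r)⌉ = 37 payments (last £84.13); total interest = total paid − £5,375.00 = £1,909.13.
At £250.00/mo: 28 payments (last £24.26); total interest £1,399.26.
Payments saved = 37 − 28 = 9.

9 fewer payments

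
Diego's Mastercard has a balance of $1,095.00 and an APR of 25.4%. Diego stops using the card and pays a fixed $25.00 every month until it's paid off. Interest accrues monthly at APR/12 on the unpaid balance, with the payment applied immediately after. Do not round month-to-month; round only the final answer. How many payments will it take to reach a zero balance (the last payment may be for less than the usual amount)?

Monthly rate r = 25.4%/12 = 2.11667% = 0.0211667.
Recurrence: B ← B·(1+r) − $25.00.
Month 1: interest $23.18; balance after payment $1,093.18.
Month 2: interest $23.14; balance after payment $1,091.32.
Closed form: n = −ln(1 − rB₀/P)/ln(1+r) = −ln(0.0729)/ln(1.02117) ≈ 125.021, so the balance reaches zero during payment 126.

126 payments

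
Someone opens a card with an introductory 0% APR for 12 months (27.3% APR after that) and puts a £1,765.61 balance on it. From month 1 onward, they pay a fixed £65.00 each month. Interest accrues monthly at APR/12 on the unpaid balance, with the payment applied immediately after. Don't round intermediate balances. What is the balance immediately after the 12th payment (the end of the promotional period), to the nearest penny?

Promo months 1–12 at r₀ = 0%/12 = 0; months 13+ at r₁ = 27.3%/12 = 0.02275.
After month 12 (no interest yet): B = £1,765.61 − 12·£65.00 = £985.61.

£985.61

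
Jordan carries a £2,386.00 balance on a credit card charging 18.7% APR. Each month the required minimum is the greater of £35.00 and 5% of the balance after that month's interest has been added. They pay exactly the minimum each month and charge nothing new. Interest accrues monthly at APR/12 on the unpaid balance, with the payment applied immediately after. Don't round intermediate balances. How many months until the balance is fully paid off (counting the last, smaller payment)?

59 months

Monthly rate r = 18.7%/12 = 1.55833% = 0.0155833.
While 5% of the post-interest balance exceeds £35.00, each month B ← (B·(1+r))·(1 − 0.05), i.e. B shrinks by the factor (1+r)·0.95 = 0.9648.
This holds for months 1–35. Entering month 36 the balance is £680.83; 5% of the post-interest balance is now below £35.00, so the flat £35.00 minimum applies from here.
From month 36 a fixed £35.00 at rate r clears £680.83 in 24 more payments. Total: 35 + 24 = 59 months.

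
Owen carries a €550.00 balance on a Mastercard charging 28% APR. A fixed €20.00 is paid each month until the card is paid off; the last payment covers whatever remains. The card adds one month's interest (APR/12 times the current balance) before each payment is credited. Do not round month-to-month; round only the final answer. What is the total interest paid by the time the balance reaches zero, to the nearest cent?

Monthly rate r = 28%/12 = 2.33333% = 0.0233333.
Payoff takes n = ⌈−ln(1 − rB₀/P)/ln(1+r)⌉ = ⌈44.495⌉ = 45 payments; the last is €9.96.
Total paid = 44·€20.00 + €9.96 = €889.96.
Total interest = total paid − principal = €889.96 − €550.00 = €339.96.

€339.96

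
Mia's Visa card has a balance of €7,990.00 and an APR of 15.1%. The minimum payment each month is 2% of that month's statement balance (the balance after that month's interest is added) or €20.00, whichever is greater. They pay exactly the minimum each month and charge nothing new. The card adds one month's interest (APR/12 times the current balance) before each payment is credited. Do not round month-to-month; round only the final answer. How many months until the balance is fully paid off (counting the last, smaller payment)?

350 months

Monthly rate r = 15.1%/12 = 1.25833% = 0.0125833.
While 2% of the post-interest balance exceeds €20.00, each month B ← (B·(1+r))·(1 − 0.02), i.e. B shrinks by the factor (1+r)·0.98 = 0.99233.
This holds for months 1–272. Entering month 273 the balance is €984.49; 2% of the post-interest balance is now below €20.00, so the flat €20.00 minimum applies from here.
From month 273 a fixed €20.00 at rate r clears €984.49 in 78 more payments. Total: 272 + 78 = 350 months.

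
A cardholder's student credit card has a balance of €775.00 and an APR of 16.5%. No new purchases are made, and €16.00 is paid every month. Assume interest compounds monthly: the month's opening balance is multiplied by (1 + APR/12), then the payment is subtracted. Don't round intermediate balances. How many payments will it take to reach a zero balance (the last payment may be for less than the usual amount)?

Monthly rate r = 16.5%/12 = 1.375% = 0.01375.
Recurrence: B ← B·(1+r) − €16.00.
Month 1: interest €10.66; balance after payment €769.66.
Month 2: interest €10.58; balance after payment €764.24.
Closed form: n = −ln(1 − rB₀/P)/ln(1+r) = −ln(0.33398)/ln(1.01375) ≈ 80.304, so the balance reaches zero during payment 81.

81 months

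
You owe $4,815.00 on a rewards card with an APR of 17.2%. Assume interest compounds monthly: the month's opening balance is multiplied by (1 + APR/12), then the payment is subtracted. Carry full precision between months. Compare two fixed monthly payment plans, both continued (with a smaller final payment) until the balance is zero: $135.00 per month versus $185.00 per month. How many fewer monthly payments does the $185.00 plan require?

18 fewer payments

Monthly rate r = 17.2%/12 = 1.43333% = 0.0143333.
At $135.00/mo: n = ⌈−ln(1 − rB₀/P)/ln(1+r)⌉ = 51 payments (last $40.69); total interest = total paid − $4,815.00 = $1,975.69.
At $185.00/mo: 33 payments (last $149.49); total interest $1,254.49.
Payments saved = 51 − 33 = 18.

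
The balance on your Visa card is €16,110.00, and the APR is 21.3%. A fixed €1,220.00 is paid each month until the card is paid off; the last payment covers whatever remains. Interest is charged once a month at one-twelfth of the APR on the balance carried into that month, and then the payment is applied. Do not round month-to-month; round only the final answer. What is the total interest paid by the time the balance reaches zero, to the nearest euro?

€2,411

Monthly rate r = 21.3%/12 = 1.775% = 0.01775.
Payoff takes n = ⌈−ln(1 − rB₀/P)/ln(1+r)⌉ = ⌈15.180⌉ = 16 payments; the last is €220.99.
Total paid = 15·€1,220.00 + €220.99 = €18,520.99.
Total interest = total paid − principal = €18,520.99 − €16,110.00 = €2,410.99.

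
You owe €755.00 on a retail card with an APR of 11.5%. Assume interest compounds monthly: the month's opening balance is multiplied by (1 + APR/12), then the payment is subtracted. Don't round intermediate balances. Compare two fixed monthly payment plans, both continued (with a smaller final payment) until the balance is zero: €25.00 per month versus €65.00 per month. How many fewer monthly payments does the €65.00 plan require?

Monthly rate r = 11.5%/12 = 0.958333% = 0.00958333.
At €25.00/mo: n = ⌈−ln(1 − rB₀/P)/ln(1+r)⌉ = 36 payments (last €20.59); total interest = total paid − €755.00 = €140.59.
At €65.00/mo: 13 payments (last €24.33); total interest €49.33.
Payments saved = 36 − 13 = 23.

23 fewer payments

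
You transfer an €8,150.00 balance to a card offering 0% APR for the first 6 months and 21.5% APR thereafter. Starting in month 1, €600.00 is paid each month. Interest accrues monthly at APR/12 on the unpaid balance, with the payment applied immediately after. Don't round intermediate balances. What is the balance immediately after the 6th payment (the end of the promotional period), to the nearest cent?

€4,550.00

Promo months 1–6 at r₀ = 0%/12 = 0; months 7+ at r₁ = 21.5%/12 = 0.0179167.
After month 6 (no interest yet): B = €8,150.00 − 6·€600.00 = €4,550.00.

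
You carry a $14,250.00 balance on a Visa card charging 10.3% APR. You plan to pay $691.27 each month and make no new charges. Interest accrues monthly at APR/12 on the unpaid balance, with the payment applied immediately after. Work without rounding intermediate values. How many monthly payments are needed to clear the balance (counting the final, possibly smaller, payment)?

23 payments

Monthly rate r = 10.3%/12 = 0.858333% = 0.00858333.
Recurrence: B ← B·(1+r) − $691.27.
Month 1: interest $122.31; balance after payment $13,681.04.
Month 2: interest $117.43; balance after payment $13,107.20.
Closed form: n = −ln(1 − rB₀/P)/ln(1+r) = −ln(0.82306)/ln(1.00858) ≈ 22.784, so the balance reaches zero during payment 23.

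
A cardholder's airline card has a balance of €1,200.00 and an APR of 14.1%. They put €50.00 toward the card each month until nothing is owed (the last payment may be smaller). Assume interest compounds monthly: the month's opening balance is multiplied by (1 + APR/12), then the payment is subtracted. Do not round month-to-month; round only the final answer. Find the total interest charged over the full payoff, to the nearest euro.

€218

Monthly rate r = 14.1%/12 = 1.175% = 0.01175.
Payoff takes n = ⌈−ln(1 − rB₀/P)/ln(1+r)⌉ = ⌈28.360⌉ = 29 payments; the last is €18.06.
Total paid = 28·€50.00 + €18.06 = €1,418.06.
Total interest = total paid − principal = €1,418.06 − €1,200.00 = €218.06.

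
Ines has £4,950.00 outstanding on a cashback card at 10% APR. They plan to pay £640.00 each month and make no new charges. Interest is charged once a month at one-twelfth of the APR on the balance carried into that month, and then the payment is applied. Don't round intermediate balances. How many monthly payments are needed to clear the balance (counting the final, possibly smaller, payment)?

Monthly rate r = 10%/12 = 0.833333% = 0.00833333.
Recurrence: B ← B·(1+r) − £640.00.
Month 1: interest £41.25; balance after payment £4,351.25.
Month 2: interest £36.26; balance after payment £3,747.51.
Closed form: n = −ln(1 − rB₀/P)/ln(1+r) = −ln(0.93555)/ln(1.00833) ≈ 8.028, so the balance reaches zero during payment 9.

9 months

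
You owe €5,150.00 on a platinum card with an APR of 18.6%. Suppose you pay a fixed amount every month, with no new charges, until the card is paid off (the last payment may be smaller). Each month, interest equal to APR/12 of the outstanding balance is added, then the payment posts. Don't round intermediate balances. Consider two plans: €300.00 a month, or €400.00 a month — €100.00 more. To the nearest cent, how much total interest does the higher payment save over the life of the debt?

€244.52

Monthly rate r = 18.6%/12 = 1.55% = 0.0155.
At €300.00/mo: n = ⌈−ln(1 − rB₀/P)/ln(1+r)⌉ = 21 payments (last €34.13); total interest = total paid − €5,150.00 = €884.13.
At €400.00/mo: 15 payments (last €189.61); total interest €639.61.
Interest saved = €884.13 − €639.61 = €244.52.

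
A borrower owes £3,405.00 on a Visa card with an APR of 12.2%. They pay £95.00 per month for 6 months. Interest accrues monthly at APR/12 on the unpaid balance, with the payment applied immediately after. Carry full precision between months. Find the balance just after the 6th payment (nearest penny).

Monthly rate r = 12.2%/12 = 1.01667% = 0.0101667.
Each month: B ← B·(1+r) − £95.00.
Month 1: interest £34.62; balance after payment £3,344.62.
Month 2: interest £34.00; balance after payment £3,283.62.
Month 3: interest £33.38; balance after payment £3,222.00.
Month 4: interest £32.76; balance after payment £3,159.76.
Month 5: interest £32.12; balance after payment £3,096.89.
Month 6: interest £31.49; balance after payment £3,033.37.

£3,033.37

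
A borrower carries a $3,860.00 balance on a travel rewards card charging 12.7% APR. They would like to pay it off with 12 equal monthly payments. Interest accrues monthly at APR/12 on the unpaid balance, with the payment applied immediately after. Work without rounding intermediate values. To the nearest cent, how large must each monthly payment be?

Monthly rate r = 12.7%/12 = 1.05833% = 0.0105833.
Level-payment amortization: P = B₀·r / (1 − (1+r)^(−n)) = 3860.00·0.0105833 / (1 − 1.01058^(−12)).
Denominator 1 − (1+r)^(−12) = 0.118678385.
P = 40.8517 / 0.118678385 ≈ 344.22.

$344.22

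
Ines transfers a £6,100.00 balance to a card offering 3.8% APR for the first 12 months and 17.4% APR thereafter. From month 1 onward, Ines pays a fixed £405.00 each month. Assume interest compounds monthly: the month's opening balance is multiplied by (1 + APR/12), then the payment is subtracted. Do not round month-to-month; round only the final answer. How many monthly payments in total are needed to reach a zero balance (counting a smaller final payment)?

Promo months 1–12 at r₀ = 3.8%/12 = 0.00316667; months 13+ at r₁ = 17.4%/12 = 0.0145.
After month 12: iterate B ← B·(1+r₀) − £405.00 for 12 months → £1,390.34.
Then at r₁ with £405.00/mo: n₂ = −ln(1 − r₁·B/P)/ln(1+r₁) ≈ 3.55 → 4 more payments.

16 payments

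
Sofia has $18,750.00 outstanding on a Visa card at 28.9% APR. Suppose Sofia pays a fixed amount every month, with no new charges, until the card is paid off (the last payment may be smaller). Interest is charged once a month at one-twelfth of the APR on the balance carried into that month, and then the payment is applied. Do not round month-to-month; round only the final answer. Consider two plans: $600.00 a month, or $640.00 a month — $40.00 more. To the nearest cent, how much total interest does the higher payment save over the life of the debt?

Monthly rate r = 28.9%/12 = 2.40833% = 0.0240833.
At $600.00/mo: n = ⌈−ln(1 − rB₀/P)/ln(1+r)⌉ = 59 payments (last $417.20); total interest = total paid − $18,750.00 = $16,467.20.
At $640.00/mo: 52 payments (last $244.07); total interest $14,134.07.
Interest saved = $16,467.20 − $14,134.07 = $2,333.13.

$2,333.13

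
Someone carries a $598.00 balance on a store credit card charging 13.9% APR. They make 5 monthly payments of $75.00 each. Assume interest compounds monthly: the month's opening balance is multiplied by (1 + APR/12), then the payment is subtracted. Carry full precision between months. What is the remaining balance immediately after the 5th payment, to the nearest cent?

Monthly rate r = 13.9%/12 = 1.15833% = 0.0115833.
Each month: B ← B·(1+r) − $75.00.
Month 1: interest $6.93; balance after payment $529.93.
Month 2: interest $6.14; balance after payment $461.07.
Month 3: interest $5.34; balance after payment $391.41.
Month 4: interest $4.53; balance after payment $320.94.
Month 5: interest $3.72; balance after payment $249.66.

$249.66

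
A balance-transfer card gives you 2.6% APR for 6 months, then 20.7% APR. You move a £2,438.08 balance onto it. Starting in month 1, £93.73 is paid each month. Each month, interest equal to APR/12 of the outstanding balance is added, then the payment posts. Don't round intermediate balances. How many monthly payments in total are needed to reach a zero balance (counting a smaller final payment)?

32 months

Promo months 1–6 at r₀ = 2.6%/12 = 0.00216667; months 7+ at r₁ = 20.7%/12 = 0.01725.
After month 6: iterate B ← B·(1+r₀) − £93.73 for 6 months → £1,904.51.
Then at r₁ with £93.73/mo: n₂ = −ln(1 − r₁·B/P)/ln(1+r₁) ≈ 25.23 → 26 more payments.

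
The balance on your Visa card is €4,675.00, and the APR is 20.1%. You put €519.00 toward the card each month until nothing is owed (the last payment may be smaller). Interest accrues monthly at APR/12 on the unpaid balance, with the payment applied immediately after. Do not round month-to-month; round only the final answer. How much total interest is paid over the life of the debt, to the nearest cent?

Monthly rate r = 20.1%/12 = 1.675% = 0.01675.
Payoff takes n = ⌈−ln(1 − rB₀/P)/ln(1+r)⌉ = ⌈9.846⌉ = 10 payments; the last is €439.61.
Total paid = 9·€519.00 + €439.61 = €5,110.61.
Total interest = total paid − principal = €5,110.61 − €4,675.00 = €435.61.

€435.61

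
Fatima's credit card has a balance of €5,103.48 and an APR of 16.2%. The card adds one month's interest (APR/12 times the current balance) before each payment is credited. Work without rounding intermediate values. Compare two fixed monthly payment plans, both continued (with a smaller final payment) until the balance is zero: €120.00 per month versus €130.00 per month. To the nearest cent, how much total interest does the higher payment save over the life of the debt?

€320.01

Monthly rate r = 16.2%/12 = 1.35% = 0.0135.
At €120.00/mo: n = ⌈−ln(1 − rB₀/P)/ln(1+r)⌉ = 64 payments (last €79.27); total interest = total paid − €5,103.48 = €2,535.79.
At €130.00/mo: 57 payments (last €39.26); total interest €2,215.78.
Interest saved = €2,535.79 − €2,215.78 = €320.01.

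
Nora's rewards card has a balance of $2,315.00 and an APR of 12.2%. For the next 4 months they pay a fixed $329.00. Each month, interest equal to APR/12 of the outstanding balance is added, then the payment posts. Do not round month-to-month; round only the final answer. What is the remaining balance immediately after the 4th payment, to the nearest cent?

$1,074.38

Monthly rate r = 12.2%/12 = 1.01667% = 0.0101667.
Each month: B ← B·(1+r) − $329.00.
Month 1: interest $23.54; balance after payment $2,009.54.
Month 2: interest $20.43; balance after payment $1,700.97.
Month 3: interest $17.29; balance after payment $1,389.26.
Month 4: interest $14.12; balance after payment $1,074.38.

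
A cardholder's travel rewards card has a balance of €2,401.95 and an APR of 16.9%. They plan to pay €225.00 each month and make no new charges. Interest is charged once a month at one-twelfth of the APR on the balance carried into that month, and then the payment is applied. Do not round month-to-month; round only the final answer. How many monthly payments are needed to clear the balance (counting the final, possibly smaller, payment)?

Monthly rate r = 16.9%/12 = 1.40833% = 0.0140833.
Recurrence: B ← B·(1+r) − €225.00.
Month 1: interest €33.83; balance after payment €2,210.78.
Month 2: interest €31.14; balance after payment €2,016.91.
Closed form: n = −ln(1 − rB₀/P)/ln(1+r) = −ln(0.84966)/ln(1.01408) ≈ 11.650, so the balance reaches zero during payment 12.

12 months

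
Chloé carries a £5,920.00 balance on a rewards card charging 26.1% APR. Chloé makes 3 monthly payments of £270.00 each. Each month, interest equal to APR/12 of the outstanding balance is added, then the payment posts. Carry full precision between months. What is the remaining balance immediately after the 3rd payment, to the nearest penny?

Monthly rate r = 26.1%/12 = 2.175% = 0.02175.
Each month: B ← B·(1+r) − £270.00.
Month 1: interest £128.76; balance after payment £5,778.76.
Month 2: interest £125.69; balance after payment £5,634.45.
Month 3: interest £122.55; balance after payment £5,487.00.

£5,487.00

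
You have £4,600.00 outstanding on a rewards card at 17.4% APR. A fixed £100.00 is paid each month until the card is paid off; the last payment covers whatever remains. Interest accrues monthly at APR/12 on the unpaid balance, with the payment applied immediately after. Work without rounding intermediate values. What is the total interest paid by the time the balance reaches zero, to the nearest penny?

£3,038.56

Monthly rate r = 17.4%/12 = 1.45% = 0.0145.
Payoff takes n = ⌈−ln(1 − rB₀/P)/ln(1+r)⌉ = ⌈76.384⌉ = 77 payments; the last is £38.56.
Total paid = 76·£100.00 + £38.56 = £7,638.56.
Total interest = total paid − principal = £7,638.56 − £4,600.00 = £3,038.56.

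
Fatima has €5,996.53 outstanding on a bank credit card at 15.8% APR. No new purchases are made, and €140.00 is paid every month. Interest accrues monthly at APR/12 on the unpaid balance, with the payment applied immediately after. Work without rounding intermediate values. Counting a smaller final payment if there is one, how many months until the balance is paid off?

64 payments

Monthly rate r = 15.8%/12 = 1.31667% = 0.0131667.
Recurrence: B ← B·(1+r) − €140.00.
Month 1: interest €78.95; balance after payment €5,935.48.
Month 2: interest €78.15; balance after payment €5,873.63.
Closed form: n = −ln(1 − rB₀/P)/ln(1+r) = −ln(0.43604)/ln(1.01317) ≈ 63.454, so the balance reaches zero during payment 64.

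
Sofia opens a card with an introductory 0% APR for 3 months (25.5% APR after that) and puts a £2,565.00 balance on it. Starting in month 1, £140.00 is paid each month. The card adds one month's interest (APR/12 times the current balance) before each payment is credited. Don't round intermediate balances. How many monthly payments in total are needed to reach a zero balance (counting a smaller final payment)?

Promo months 1–3 at r₀ = 0%/12 = 0; months 4+ at r₁ = 25.5%/12 = 0.02125.
After month 3 (no interest yet): B = £2,565.00 − 3·£140.00 = £2,145.00.
Then at r₁ with £140.00/mo: n₂ = −ln(1 − r₁·B/P)/ln(1+r₁) ≈ 18.73 → 19 more payments.

22 months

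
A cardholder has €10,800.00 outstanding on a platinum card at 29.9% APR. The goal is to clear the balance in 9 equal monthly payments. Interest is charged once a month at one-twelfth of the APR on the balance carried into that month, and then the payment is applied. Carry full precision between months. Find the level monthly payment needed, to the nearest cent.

Monthly rate r = 29.9%/12 = 2.49167% = 0.0249167.
Level-payment amortization: P = B₀·r / (1 − (1+r)^(−n)) = 10800.00·0.0249167 / (1 − 1.02492^(−9)).
Denominator 1 − (1+r)^(−9) = 0.198685501.
P = 269.1 / 0.198685501 ≈ 1354.40.

€1,354.40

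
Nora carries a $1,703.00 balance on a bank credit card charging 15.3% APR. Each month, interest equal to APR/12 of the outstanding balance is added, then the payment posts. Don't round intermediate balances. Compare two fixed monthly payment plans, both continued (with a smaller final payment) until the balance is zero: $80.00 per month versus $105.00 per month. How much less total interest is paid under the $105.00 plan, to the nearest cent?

Monthly rate r = 15.3%/12 = 1.275% = 0.01275.
At $80.00/mo: n = ⌈−ln(1 − rB₀/P)/ln(1+r)⌉ = 25 payments (last $79.48); total interest = total paid − $1,703.00 = $296.48.
At $105.00/mo: 19 payments (last $30.15); total interest $217.15.
Interest saved = $296.48 − $217.15 = $79.33.

$79.33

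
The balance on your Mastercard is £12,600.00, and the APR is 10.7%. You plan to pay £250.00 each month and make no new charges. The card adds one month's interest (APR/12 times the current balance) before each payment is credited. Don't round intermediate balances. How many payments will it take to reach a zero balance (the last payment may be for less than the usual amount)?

Monthly rate r = 10.7%/12 = 0.891667% = 0.00891667.
Recurrence: B ← B·(1+r) − £250.00.
Month 1: interest £112.35; balance after payment £12,462.35.
Month 2: interest £111.12; balance after payment £12,323.47.
Closed form: n = −ln(1 − rB₀/P)/ln(1+r) = −ln(0.5506)/ln(1.00892) ≈ 67.223, so the balance reaches zero during payment 68.

68 months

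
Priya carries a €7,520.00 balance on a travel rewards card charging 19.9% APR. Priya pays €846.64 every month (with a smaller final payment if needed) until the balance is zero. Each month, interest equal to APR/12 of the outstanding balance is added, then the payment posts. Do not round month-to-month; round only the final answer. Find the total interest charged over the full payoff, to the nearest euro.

Monthly rate r = 19.9%/12 = 1.65833% = 0.0165833.
Payoff takes n = ⌈−ln(1 − rB₀/P)/ln(1+r)⌉ = ⌈9.688⌉ = 10 payments; the last is €584.03.
Total paid = 9·€846.64 + €584.03 = €8,203.79.
Total interest = total paid − principal = €8,203.79 − €7,520.00 = €683.79.

€684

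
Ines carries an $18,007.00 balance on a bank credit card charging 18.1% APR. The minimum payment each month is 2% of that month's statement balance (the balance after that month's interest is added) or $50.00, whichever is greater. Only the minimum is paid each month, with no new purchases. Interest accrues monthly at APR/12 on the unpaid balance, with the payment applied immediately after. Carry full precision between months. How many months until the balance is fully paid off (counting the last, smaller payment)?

Monthly rate r = 18.1%/12 = 1.50833% = 0.0150833.
While 2% of the post-interest balance exceeds $50.00, each month B ← (B·(1+r))·(1 − 0.02), i.e. B shrinks by the factor (1+r)·0.98 = 0.99478.
This holds for months 1–381. Entering month 382 the balance is $2,453.14; 2% of the post-interest balance is now below $50.00, so the flat $50.00 minimum applies from here.
From month 382 a fixed $50.00 at rate r clears $2,453.14 in 90 more payments. Total: 381 + 90 = 471 months.

471 months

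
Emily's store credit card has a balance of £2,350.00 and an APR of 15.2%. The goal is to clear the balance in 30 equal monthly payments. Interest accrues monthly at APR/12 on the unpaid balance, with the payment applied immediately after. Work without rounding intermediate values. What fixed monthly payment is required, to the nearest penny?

Monthly rate r = 15.2%/12 = 1.26667% = 0.0126667.
Level-payment amortization: P = B₀·r / (1 − (1+r)^(−n)) = 2350.00·0.0126667 / (1 − 1.01267^(−30)).
Denominator 1 − (1+r)^(−30) = 0.314504583.
P = 29.7667 / 0.314504583 ≈ 94.65.

£94.65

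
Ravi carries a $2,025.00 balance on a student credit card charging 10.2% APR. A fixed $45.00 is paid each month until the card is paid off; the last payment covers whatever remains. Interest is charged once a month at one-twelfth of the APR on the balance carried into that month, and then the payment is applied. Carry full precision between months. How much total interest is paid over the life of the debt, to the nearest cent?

Monthly rate r = 10.2%/12 = 0.85% = 0.0085.
Payoff takes n = ⌈−ln(1 − rB₀/P)/ln(1+r)⌉ = ⌈56.956⌉ = 57 payments; the last is $43.01.
Total paid = 56·$45.00 + $43.01 = $2,563.01.
Total interest = total paid − principal = $2,563.01 − $2,025.00 = $538.01.

$538.01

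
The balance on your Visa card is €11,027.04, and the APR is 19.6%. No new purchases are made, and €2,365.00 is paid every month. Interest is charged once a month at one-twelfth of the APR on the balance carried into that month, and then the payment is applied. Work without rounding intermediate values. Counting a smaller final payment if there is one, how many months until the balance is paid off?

Monthly rate r = 19.6%/12 = 1.63333% = 0.0163333.
Recurrence: B ← B·(1+r) − €2,365.00.
Month 1: interest €180.11; balance after payment €8,842.15.
Month 2: interest €144.42; balance after payment €6,621.57.
Month 3: interest €108.15; balance after payment €4,364.72.
Month 4: interest €71.29; balance after payment €2,071.01.
Month 5: interest €33.83; balance after payment €0.00.

5 months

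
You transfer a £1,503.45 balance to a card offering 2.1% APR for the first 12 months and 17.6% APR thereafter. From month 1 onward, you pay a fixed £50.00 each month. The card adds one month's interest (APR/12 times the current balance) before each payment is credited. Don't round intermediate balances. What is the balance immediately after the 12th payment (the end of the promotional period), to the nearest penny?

£929.52

Promo months 1–12 at r₀ = 2.1%/12 = 0.00175; months 13+ at r₁ = 17.6%/12 = 0.0146667.
After month 12: iterate B ← B·(1+r₀) − £50.00 for 12 months → £929.52.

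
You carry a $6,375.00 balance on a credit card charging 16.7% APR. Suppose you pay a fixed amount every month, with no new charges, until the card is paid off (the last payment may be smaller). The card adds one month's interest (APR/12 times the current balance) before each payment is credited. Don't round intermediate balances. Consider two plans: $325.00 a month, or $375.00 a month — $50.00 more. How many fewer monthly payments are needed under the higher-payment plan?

4 fewer payments

Monthly rate r = 16.7%/12 = 1.39167% = 0.0139167.
At $325.00/mo: n = ⌈−ln(1 − rB₀/P)/ln(1+r)⌉ = 24 payments (last $21.91); total interest = total paid − $6,375.00 = $1,121.91.
At $375.00/mo: 20 payments (last $200.28); total interest $950.28.
Payments saved = 24 − 20 = 4.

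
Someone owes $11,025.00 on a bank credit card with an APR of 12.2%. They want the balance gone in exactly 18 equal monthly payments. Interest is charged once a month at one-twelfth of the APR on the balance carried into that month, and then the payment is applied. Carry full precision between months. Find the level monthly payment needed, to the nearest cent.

Monthly rate r = 12.2%/12 = 1.01667% = 0.0101667.
Level-payment amortization: P = B₀·r / (1 − (1+r)^(−n)) = 11025.00·0.0101667 / (1 − 1.01017^(−18)).
Denominator 1 − (1+r)^(−18) = 0.166462017.
P = 112.087 / 0.166462017 ≈ 673.35.

$673.35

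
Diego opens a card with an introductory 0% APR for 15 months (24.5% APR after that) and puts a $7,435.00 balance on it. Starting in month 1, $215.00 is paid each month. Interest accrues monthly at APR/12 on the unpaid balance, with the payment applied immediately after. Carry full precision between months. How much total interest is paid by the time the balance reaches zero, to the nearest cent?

Promo months 1–15 at r₀ = 0%/12 = 0; months 16+ at r₁ = 24.5%/12 = 0.0204167.
After month 15 (no interest yet): B = $7,435.00 − 15·$215.00 = $4,210.00.
Then at r₁ with $215.00/mo: n₂ = −ln(1 − r₁·B/P)/ln(1+r₁) ≈ 25.26 → 26 more payments.
Total paid = 40·$215.00 + $55.67 = $8,655.67; interest = $8,655.67 − $7,435.00 = $1,220.67.

$1,220.67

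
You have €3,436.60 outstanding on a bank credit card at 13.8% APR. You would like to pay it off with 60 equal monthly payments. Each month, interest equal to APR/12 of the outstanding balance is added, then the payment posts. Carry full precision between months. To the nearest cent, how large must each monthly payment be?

€79.61

Monthly rate r = 13.8%/12 = 1.15% = 0.0115.
Level-payment amortization: P = B₀·r / (1 − (1+r)^(−n)) = 3436.60·0.0115 / (1 − 1.0115^(−60)).
Denominator 1 − (1+r)^(−60) = 0.496445161.
P = 39.5209 / 0.496445161 ≈ 79.61.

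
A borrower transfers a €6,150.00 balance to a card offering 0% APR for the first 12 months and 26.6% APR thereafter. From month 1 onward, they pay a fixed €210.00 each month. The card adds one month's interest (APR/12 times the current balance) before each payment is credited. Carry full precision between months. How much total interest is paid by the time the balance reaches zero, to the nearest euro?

€998

Promo months 1–12 at r₀ = 0%/12 = 0; months 13+ at r₁ = 26.6%/12 = 0.0221667.
After month 12 (no interest yet): B = €6,150.00 − 12·€210.00 = €3,630.00.
Then at r₁ with €210.00/mo: n₂ = −ln(1 − r₁·B/P)/ln(1+r₁) ≈ 22.04 → 23 more payments.
Total paid = 34·€210.00 + €7.90 = €7,147.90; interest = €7,147.90 − €6,150.00 = €997.90.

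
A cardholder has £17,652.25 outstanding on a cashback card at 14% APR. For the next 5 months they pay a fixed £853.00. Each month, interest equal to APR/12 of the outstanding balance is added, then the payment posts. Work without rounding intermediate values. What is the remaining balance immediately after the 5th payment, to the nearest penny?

Monthly rate r = 14%/12 = 1.16667% = 0.0116667.
Each month: B ← B·(1+r) − £853.00.
Month 1: interest £205.94; balance after payment £17,005.19.
Month 2: interest £198.39; balance after payment £16,350.59.
Month 3: interest £190.76; balance after payment £15,688.34.
Month 4: interest £183.03; balance after payment £15,018.37.
Month 5: interest £175.21; balance after payment £14,340.59.

£14,340.59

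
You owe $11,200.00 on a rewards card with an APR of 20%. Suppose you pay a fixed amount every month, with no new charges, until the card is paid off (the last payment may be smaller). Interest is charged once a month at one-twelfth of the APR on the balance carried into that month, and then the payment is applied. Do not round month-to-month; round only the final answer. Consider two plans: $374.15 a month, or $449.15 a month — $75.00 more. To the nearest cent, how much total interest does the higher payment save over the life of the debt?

Monthly rate r = 20%/12 = 1.66667% = 0.0166667.
At $374.15/mo: n = ⌈−ln(1 − rB₀/P)/ln(1+r)⌉ = 42 payments (last $300.76); total interest = total paid − $11,200.00 = $4,440.91.
At $449.15/mo: 33 payments (last $224.61); total interest $3,397.41.
Interest saved = $4,440.91 − $3,397.41 = $1,043.50.

$1,043.50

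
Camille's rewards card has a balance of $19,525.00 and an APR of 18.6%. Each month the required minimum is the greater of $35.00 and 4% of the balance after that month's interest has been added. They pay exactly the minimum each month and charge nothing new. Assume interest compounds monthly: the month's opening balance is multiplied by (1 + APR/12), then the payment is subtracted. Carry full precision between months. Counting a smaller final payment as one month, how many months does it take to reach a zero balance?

154 months

Monthly rate r = 18.6%/12 = 1.55% = 0.0155.
While 4% of the post-interest balance exceeds $35.00, each month B ← (B·(1+r))·(1 − 0.04), i.e. B shrinks by the factor (1+r)·0.96 = 0.97488.
This holds for months 1–123. Entering month 124 the balance is $854.25; 4% of the post-interest balance is now below $35.00, so the flat $35.00 minimum applies from here.
From month 124 a fixed $35.00 at rate r clears $854.25 in 31 more payments. Total: 123 + 31 = 154 months.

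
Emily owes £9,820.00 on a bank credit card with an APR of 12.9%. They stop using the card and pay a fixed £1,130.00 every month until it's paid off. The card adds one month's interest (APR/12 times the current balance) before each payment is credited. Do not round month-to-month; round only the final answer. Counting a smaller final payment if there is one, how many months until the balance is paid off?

10 months

Monthly rate r = 12.9%/12 = 1.075% = 0.01075.
Recurrence: B ← B·(1+r) − £1,130.00.
Month 1: interest £105.57; balance after payment £8,795.57.
Month 2: interest £94.55; balance after payment £7,760.12.
Closed form: n = −ln(1 − rB₀/P)/ln(1+r) = −ln(0.90658)/ln(1.01075) ≈ 9.172, so the balance reaches zero during payment 10.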